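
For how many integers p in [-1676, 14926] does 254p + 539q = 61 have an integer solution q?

gcd(539, 254) = 1  (539 = 2·254 + 31, 254 = 8·31 + 6, 31 = 5·6 + 1, 6 = 6·1).
Back-substituting, 254·(-87) + 539·(41) = 1.
Scale by 61: particular solution (-5307, 2501); reduce p mod 539: (83, -39).
General solution: p = 83 + 539t, q = -39 - 254t for integer t.
-1676 ≤ 83 + 539t ≤ 14926 gives t ∈ [-3, 27], which is 31 values.

31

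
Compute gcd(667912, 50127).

gcd(667912, 50127):
  667912 = 13*50127 + 16261
  50127 = 3*16261 + 1344
  16261 = 12*1344 + 133
  1344 = 10*133 + 14
  133 = 9*14 + 7
  14 = 2*7
so gcd(667912, 50127) = 7.

7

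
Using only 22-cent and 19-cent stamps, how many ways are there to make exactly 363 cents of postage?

1

Need nonnegative integers with 22j + 19k = 363.
gcd(22, 19) = 1, and 22·(-6) + 19·(7) = 1.
So (j₀, k₀) = (-2178, 2541); general j = -2178 + 19t, k = 2541 - 22t.
j ≥ 0 ⇒ t ≥ 115; k ≥ 0 ⇒ t ≤ 115. That's 1 value of t.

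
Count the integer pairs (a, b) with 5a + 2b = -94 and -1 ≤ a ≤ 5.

gcd(5, 2) = 1.
By Bézout, 5·(1) + 2·(-2) = 1.
Particular solution: (0, -47).
General solution: a = 0 + 2t, b = -47 - 5t for integer t.
-1 ≤ 0 + 2t ≤ 5 gives t ∈ [0, 2], which is 3 values.

3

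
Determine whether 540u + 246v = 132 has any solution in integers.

gcd(540, 246) = 6.
6 divides 132, so integer solutions exist.

yes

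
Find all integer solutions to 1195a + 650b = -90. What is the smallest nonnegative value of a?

gcd(1195, 650):
  1195 = 1×650 + 545
  650 = 1×545 + 105
  545 = 5×105 + 20
  105 = 5×20 + 5
  20 = 4×5
so gcd(1195, 650) = 5.
5 divides -90, so solutions exist.
Back-substitute for Bézout coefficients:
  5 = 105 - 5×20
  ... = 1195×(-31) + 650×(57)
Scale by -90/5 = -18: (a₀, b₀) = (558, -1026).
General solution: a = 558 + 130t, b = -1026 - 239t for integer t.
a ≥ 0: smallest is 558 mod 130 = 38 (at t = -4), with b = -70.

38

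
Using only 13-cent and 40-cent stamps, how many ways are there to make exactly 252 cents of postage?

Need nonnegative integers with 13j + 40k = 252.
gcd(13, 40) = 1, and 13·(-3) + 40·(1) = 1.
So (j₀, k₀) = (-756, 252); general j = -756 + 40t, k = 252 - 13t.
j ≥ 0 ⇒ t ≥ 19; k ≥ 0 ⇒ t ≤ 19. That's 1 value of t.

1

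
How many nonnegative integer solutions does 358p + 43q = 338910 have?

gcd(358, 43) = 1  (358 = 8×43 + 14, 43 = 3×14 + 1, 14 = 14×1).
Back-substituting, 358×(-3) + 43×(25) = 1.
Scale by 338910: one solution is (-1016730, 8472750). Reduce p mod 43: (5, 7840).
General: p = 5 + 43t, q = 7840 - 358t.
p ≥ 0 ⇒ t ≥ 0; q ≥ 0 ⇒ t ≤ 21. So t ∈ [0, 21]: 22 solutions.

22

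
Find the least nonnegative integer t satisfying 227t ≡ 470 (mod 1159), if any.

gcd(1159, 227):
  1159 = 5·227 + 24
  227 = 9·24 + 11
  24 = 2·11 + 2
  11 = 5·2 + 1
  2 = 2·1
so gcd(1159, 227) = 1.
1 divides 470, so solutions exist.
Back-substitute for Bézout coefficients:
  1 = 11 - 5·2
  ... = 227·(531) + 1159·(-104)
So 227·(531) ≡ 1 (mod 1159); multiply by 470: t ≡ 249570 (mod 1159).
Smallest nonnegative: t = 249570 mod 1159 = 385.

385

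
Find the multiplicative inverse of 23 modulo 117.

gcd(117, 23):
  117 = 5*23 + 2
  23 = 11*2 + 1
  2 = 2*1
so gcd(117, 23) = 1.
Back-substitute for Bézout coefficients:
  1 = 23 - 11*2
  ... = 23*(56) + 117*(-11)
So 23*56 ≡ 1 (mod 117), and 56 mod 117 = 56.

56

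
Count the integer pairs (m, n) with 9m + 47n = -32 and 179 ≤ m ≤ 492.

6

gcd(47, 9) = 1.
By Bézout, 9*(21) + 47*(-4) = 1.
Particular solution: (33, -7).
General solution: m = 33 + 47t, n = -7 - 9t for integer t.
179 ≤ 33 + 47t ≤ 492 gives t ∈ [4, 9], which is 6 values.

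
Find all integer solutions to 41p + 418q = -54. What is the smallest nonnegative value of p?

172

gcd(418, 41):
  418 = 10*41 + 8
  41 = 5*8 + 1
  8 = 8*1
so gcd(418, 41) = 1.
1 divides -54, so solutions exist.
Back-substitute for Bézout coefficients:
  1 = 41 - 5*8
  ... = 41*(51) + 418*(-5)
Scale by -54/1 = -54: (p₀, q₀) = (-2754, 270).
General solution: p = -2754 + 418t, q = 270 - 41t for integer t.
p ≥ 0: smallest is -2754 mod 418 = 172 (at t = 7), with q = -17.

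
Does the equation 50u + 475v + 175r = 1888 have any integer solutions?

no

gcd(475, 50) = 25  (475 = 9·50 + 25, 50 = 2·25).
gcd(25, 175) = 25.
25 does not divide 1888 (remainder 13), so no integer solutions.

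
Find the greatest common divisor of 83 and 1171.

1

gcd(1171, 83):
  1171 = 14*83 + 9
  83 = 9*9 + 2
  9 = 4*2 + 1
  2 = 2*1
so gcd(1171, 83) = 1.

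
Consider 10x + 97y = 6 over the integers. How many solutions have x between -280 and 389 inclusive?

7

gcd(97, 10):
  97 = 9*10 + 7
  10 = 1*7 + 3
  7 = 2*3 + 1
  3 = 3*1
so gcd(97, 10) = 1.
Back-substitute for Bézout coefficients:
  1 = 7 - 2*3
  ... = 10*(-29) + 97*(3)
Scale by 6: particular solution (-174, 18); reduce x mod 97: (20, -2).
General solution: x = 20 + 97t, y = -2 - 10t for integer t.
-280 ≤ 20 + 97t ≤ 389 gives t ∈ [-3, 3], which is 7 values.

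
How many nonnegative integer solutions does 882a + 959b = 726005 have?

gcd(959, 882) = 7.
By Bézout, 882*(-25) + 959*(23) = 7.
One solution: (124, 643).
General: a = 124 + 137t, b = 643 - 126t.
a ≥ 0 ⇒ t ≥ 0; b ≥ 0 ⇒ t ≤ 5. So t ∈ [0, 5]: 6 solutions.

6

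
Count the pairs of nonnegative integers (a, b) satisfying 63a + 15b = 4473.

gcd(63, 15):
  63 = 4*15 + 3
  15 = 5*3
so gcd(63, 15) = 3.
Back-substitute for Bézout coefficients:
  3 = 63 - 4*15
  ... = 63*(1) + 15*(-4)
Scale by 1491: one solution is (1491, -5964). Reduce a mod 5: (1, 294).
General: a = 1 + 5t, b = 294 - 21t.
a ≥ 0 ⇒ t ≥ 0; b ≥ 0 ⇒ t ≤ 14. So t ∈ [0, 14]: 15 solutions.

15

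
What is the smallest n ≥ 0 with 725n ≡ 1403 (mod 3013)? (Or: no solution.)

2990

gcd(3013, 725) = 1.
1 divides 1403, so solutions exist.
By Bézout, 725*(-320) + 3013*(77) = 1.
So 725*(-320) ≡ 1 (mod 3013); multiply by 1403: n ≡ -448960 (mod 3013).
Smallest nonnegative: n = -448960 mod 3013 = 2990.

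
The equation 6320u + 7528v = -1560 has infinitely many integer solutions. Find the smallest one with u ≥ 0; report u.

101

gcd(7528, 6320):
  7528 = 1·6320 + 1208
  6320 = 5·1208 + 280
  1208 = 4·280 + 88
  280 = 3·88 + 16
  88 = 5·16 + 8
  16 = 2·8
so gcd(7528, 6320) = 8.
8 divides -1560, so solutions exist.
Back-substitute for Bézout coefficients:
  8 = 88 - 5·16
  ... = 6320·(-430) + 7528·(361)
Scale by -1560/8 = -195: (u₀, v₀) = (83850, -70395).
General solution: u = 83850 + 941t, v = -70395 - 790t for integer t.
u ≥ 0: smallest is 83850 mod 941 = 101 (at t = -89), with v = -85.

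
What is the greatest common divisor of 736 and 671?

gcd(736, 671):
  736 = 1×671 + 65
  671 = 10×65 + 21
  65 = 3×21 + 2
  21 = 10×2 + 1
  2 = 2×1
so gcd(736, 671) = 1.

1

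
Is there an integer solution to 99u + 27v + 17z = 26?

gcd(99, 27):
  99 = 3×27 + 18
  27 = 1×18 + 9
  18 = 2×9
so gcd(99, 27) = 9.
gcd(9, 17) = 1.
1 divides 26, so integer solutions exist.

yes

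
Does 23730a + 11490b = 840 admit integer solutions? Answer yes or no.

gcd(23730, 11490) = 30  (23730 = 2·11490 + 750, 11490 = 15·750 + 240, 750 = 3·240 + 30, 240 = 8·30).
30 divides 840, so integer solutions exist.

yes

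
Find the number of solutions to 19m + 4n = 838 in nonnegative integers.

gcd(19, 4):
  19 = 4×4 + 3
  4 = 1×3 + 1
  3 = 3×1
so gcd(19, 4) = 1.
Back-substitute for Bézout coefficients:
  1 = 4 - 1×3
  ... = 19×(-1) + 4×(5)
Scale by 838: one solution is (-838, 4190). Reduce m mod 4: (2, 200).
General: m = 2 + 4t, n = 200 - 19t.
m ≥ 0 ⇒ t ≥ 0; n ≥ 0 ⇒ t ≤ 10. So t ∈ [0, 10]: 11 solutions.

11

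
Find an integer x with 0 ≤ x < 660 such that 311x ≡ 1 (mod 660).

gcd(660, 311) = 1.
By Bézout, 311·(191) + 660·(-90) = 1.
So 311·191 ≡ 1 (mod 660), and 191 mod 660 = 191.

191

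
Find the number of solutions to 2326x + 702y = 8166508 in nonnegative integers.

10

gcd(2326, 702) = 2  (2326 = 3*702 + 220, 702 = 3*220 + 42, 220 = 5*42 + 10, 42 = 4*10 + 2, 10 = 5*2).
Back-substituting, 2326*(-67) + 702*(222) = 2.
Scale by 4083254: one solution is (-273578018, 906482388). Reduce x mod 351: (157, 11113).
General: x = 157 + 351t, y = 11113 - 1163t.
x ≥ 0 ⇒ t ≥ 0; y ≥ 0 ⇒ t ≤ 9. So t ∈ [0, 9]: 10 solutions.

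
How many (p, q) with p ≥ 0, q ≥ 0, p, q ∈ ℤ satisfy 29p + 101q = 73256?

25

gcd(101, 29) = 1.
By Bézout, 29×(7) + 101×(-2) = 1.
One solution: (15, 721).
General: p = 15 + 101t, q = 721 - 29t.
p ≥ 0 ⇒ t ≥ 0; q ≥ 0 ⇒ t ≤ 24. So t ∈ [0, 24]: 25 solutions.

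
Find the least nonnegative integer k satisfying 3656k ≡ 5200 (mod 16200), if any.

gcd(16200, 3656):
  16200 = 4×3656 + 1576
  3656 = 2×1576 + 504
  1576 = 3×504 + 64
  504 = 7×64 + 56
  64 = 1×56 + 8
  56 = 7×8
so gcd(16200, 3656) = 8.
8 divides 5200, so solutions exist.
Back-substitute for Bézout coefficients:
  8 = 64 - 1×56
  ... = 3656×(-257) + 16200×(58)
So 3656×(-257) ≡ 8 (mod 16200); multiply by 650: k ≡ -167050 (mod 2025).
Smallest nonnegative: k = -167050 mod 2025 = 1025.

1025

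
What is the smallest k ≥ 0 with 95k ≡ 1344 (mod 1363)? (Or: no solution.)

545

gcd(1363, 95):
  1363 = 14*95 + 33
  95 = 2*33 + 29
  33 = 1*29 + 4
  29 = 7*4 + 1
  4 = 4*1
so gcd(1363, 95) = 1.
1 divides 1344, so solutions exist.
Back-substitute for Bézout coefficients:
  1 = 29 - 7*4
  ... = 95*(330) + 1363*(-23)
So 95*(330) ≡ 1 (mod 1363); multiply by 1344: k ≡ 443520 (mod 1363).
Smallest nonnegative: k = 443520 mod 1363 = 545.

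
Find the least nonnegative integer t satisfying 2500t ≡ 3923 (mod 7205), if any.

no solution

gcd(7205, 2500):
  7205 = 2*2500 + 2205
  2500 = 1*2205 + 295
  2205 = 7*295 + 140
  295 = 2*140 + 15
  140 = 9*15 + 5
  15 = 3*5
so gcd(7205, 2500) = 5.
5 does not divide 3923, so the congruence has no solution.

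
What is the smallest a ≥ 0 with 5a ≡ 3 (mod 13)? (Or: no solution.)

gcd(13, 5) = 1  (13 = 2·5 + 3, 5 = 1·3 + 2, 3 = 1·2 + 1, 2 = 2·1).
1 divides 3, so solutions exist.
Back-substituting, 5·(-5) + 13·(2) = 1.
So 5·(-5) ≡ 1 (mod 13); multiply by 3: a ≡ -15 (mod 13).
Smallest nonnegative: a = -15 mod 13 = 11.

11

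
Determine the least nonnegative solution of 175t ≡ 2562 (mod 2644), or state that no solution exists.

gcd(2644, 175) = 1  (2644 = 15*175 + 19, 175 = 9*19 + 4, 19 = 4*4 + 3, 4 = 1*3 + 1, 3 = 3*1).
1 divides 2562, so solutions exist.
Back-substituting, 175*(695) + 2644*(-46) = 1.
So 175*(695) ≡ 1 (mod 2644); multiply by 2562: t ≡ 1780590 (mod 2644).
Smallest nonnegative: t = 1780590 mod 2644 = 1178.

1178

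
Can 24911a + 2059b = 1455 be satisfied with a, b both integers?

no

gcd(24911, 2059):
  24911 = 12*2059 + 203
  2059 = 10*203 + 29
  203 = 7*29
so gcd(24911, 2059) = 29.
29 does not divide 1455 (remainder 5), so no integer solutions.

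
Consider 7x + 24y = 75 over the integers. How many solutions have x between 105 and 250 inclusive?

gcd(24, 7) = 1  (24 = 3·7 + 3, 7 = 2·3 + 1, 3 = 3·1).
Back-substituting, 7·(7) + 24·(-2) = 1.
Scale by 75: particular solution (525, -150); reduce x mod 24: (21, -3).
General solution: x = 21 + 24t, y = -3 - 7t for integer t.
105 ≤ 21 + 24t ≤ 250 gives t ∈ [4, 9], which is 6 values.

6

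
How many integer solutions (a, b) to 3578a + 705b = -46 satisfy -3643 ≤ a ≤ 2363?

gcd(3578, 705) = 1  (3578 = 5×705 + 53, 705 = 13×53 + 16, 53 = 3×16 + 5, 16 = 3×5 + 1, 5 = 5×1).
Back-substituting, 3578×(-133) + 705×(675) = 1.
Scale by -46: particular solution (6118, -31050); reduce a mod 705: (478, -2426).
General solution: a = 478 + 705t, b = -2426 - 3578t for integer t.
-3643 ≤ 478 + 705t ≤ 2363 gives t ∈ [-5, 2], which is 8 values.

8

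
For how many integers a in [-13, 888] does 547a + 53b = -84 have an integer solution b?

17

gcd(547, 53):
  547 = 10×53 + 17
  53 = 3×17 + 2
  17 = 8×2 + 1
  2 = 2×1
so gcd(547, 53) = 1.
Back-substitute for Bézout coefficients:
  1 = 17 - 8×2
  ... = 547×(25) + 53×(-258)
Scale by -84: particular solution (-2100, 21672); reduce a mod 53: (20, -208).
General solution: a = 20 + 53t, b = -208 - 547t for integer t.
-13 ≤ 20 + 53t ≤ 888 gives t ∈ [0, 16], which is 17 values.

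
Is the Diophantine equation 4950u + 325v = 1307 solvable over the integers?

gcd(4950, 325) = 25.
25 does not divide 1307 (remainder 7), so no integer solutions.

no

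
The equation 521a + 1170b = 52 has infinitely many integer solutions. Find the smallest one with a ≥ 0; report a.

182

gcd(1170, 521):
  1170 = 2×521 + 128
  521 = 4×128 + 9
  128 = 14×9 + 2
  9 = 4×2 + 1
  2 = 2×1
so gcd(1170, 521) = 1.
1 divides 52, so solutions exist.
Back-substitute for Bézout coefficients:
  1 = 9 - 4×2
  ... = 521×(521) + 1170×(-232)
Scale by 52/1 = 52: (a₀, b₀) = (27092, -12064).
General solution: a = 27092 + 1170t, b = -12064 - 521t for integer t.
a ≥ 0: smallest is 27092 mod 1170 = 182 (at t = -23), with b = -81.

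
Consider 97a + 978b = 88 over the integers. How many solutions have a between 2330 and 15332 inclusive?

gcd(978, 97):
  978 = 10·97 + 8
  97 = 12·8 + 1
  8 = 8·1
so gcd(978, 97) = 1.
Back-substitute for Bézout coefficients:
  1 = 97 - 12·8
  ... = 97·(121) + 978·(-12)
Scale by 88: particular solution (10648, -1056); reduce a mod 978: (868, -86).
General solution: a = 868 + 978t, b = -86 - 97t for integer t.
2330 ≤ 868 + 978t ≤ 15332 gives t ∈ [2, 14], which is 13 values.

13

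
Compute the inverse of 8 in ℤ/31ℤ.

gcd(31, 8) = 1.
By Bézout, 8*(4) + 31*(-1) = 1.
So 8*4 ≡ 1 (mod 31), and 4 mod 31 = 4.

4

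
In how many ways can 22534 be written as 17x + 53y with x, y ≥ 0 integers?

25

gcd(53, 17) = 1.
By Bézout, 17·(25) + 53·(-8) = 1.
One solution: (13, 421).
General: x = 13 + 53t, y = 421 - 17t.
x ≥ 0 ⇒ t ≥ 0; y ≥ 0 ⇒ t ≤ 24. So t ∈ [0, 24]: 25 solutions.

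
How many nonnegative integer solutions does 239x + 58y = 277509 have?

20

gcd(239, 58) = 1.
By Bézout, 239·(25) + 58·(-103) = 1.
One solution: (55, 4558).
General: x = 55 + 58t, y = 4558 - 239t.
x ≥ 0 ⇒ t ≥ 0; y ≥ 0 ⇒ t ≤ 19. So t ∈ [0, 19]: 20 solutions.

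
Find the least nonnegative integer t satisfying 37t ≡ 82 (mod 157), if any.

gcd(157, 37) = 1.
1 divides 82, so solutions exist.
By Bézout, 37·(17) + 157·(-4) = 1.
So 37·(17) ≡ 1 (mod 157); multiply by 82: t ≡ 1394 (mod 157).
Smallest nonnegative: t = 1394 mod 157 = 138.

138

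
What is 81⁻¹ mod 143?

113

gcd(143, 81) = 1.
By Bézout, 81·(-30) + 143·(17) = 1.
So 81·-30 ≡ 1 (mod 143), and -30 mod 143 = 113.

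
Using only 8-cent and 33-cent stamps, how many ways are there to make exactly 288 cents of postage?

Need nonnegative integers with 8j + 33k = 288.
gcd(8, 33) = 1, and 8·(-4) + 33·(1) = 1.
So (j₀, k₀) = (-1152, 288); general j = -1152 + 33t, k = 288 - 8t.
j ≥ 0 ⇒ t ≥ 35; k ≥ 0 ⇒ t ≤ 36. That's 2 values of t.

2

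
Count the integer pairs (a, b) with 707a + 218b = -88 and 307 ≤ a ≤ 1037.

gcd(707, 218) = 1.
By Bézout, 707*(-37) + 218*(120) = 1.
Particular solution: (204, -662).
General solution: a = 204 + 218t, b = -662 - 707t for integer t.
307 ≤ 204 + 218t ≤ 1037 gives t ∈ [1, 3], which is 3 values.

3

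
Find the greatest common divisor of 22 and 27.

1

gcd(27, 22) = 1  (27 = 1·22 + 5, 22 = 4·5 + 2, 5 = 2·2 + 1, 2 = 2·1).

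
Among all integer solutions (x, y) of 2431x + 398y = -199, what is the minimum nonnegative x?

gcd(2431, 398):
  2431 = 6*398 + 43
  398 = 9*43 + 11
  43 = 3*11 + 10
  11 = 1*10 + 1
  10 = 10*1
so gcd(2431, 398) = 1.
1 divides -199, so solutions exist.
Back-substitute for Bézout coefficients:
  1 = 11 - 1*10
  ... = 2431*(-37) + 398*(226)
Scale by -199/1 = -199: (x₀, y₀) = (7363, -44974).
General solution: x = 7363 + 398t, y = -44974 - 2431t for integer t.
x ≥ 0: smallest is 7363 mod 398 = 199 (at t = -18), with y = -1216.

199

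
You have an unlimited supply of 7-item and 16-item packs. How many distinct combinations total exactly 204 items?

2

Need nonnegative integers with 7j + 16k = 204.
gcd(7, 16) = 1, and 7·(7) + 16·(-3) = 1.
So (j₀, k₀) = (1428, -612); general j = 1428 + 16t, k = -612 - 7t.
j ≥ 0 ⇒ t ≥ -89; k ≥ 0 ⇒ t ≤ -88. That's 2 values of t.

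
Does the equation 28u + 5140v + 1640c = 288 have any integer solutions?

gcd(5140, 28):
  5140 = 183·28 + 16
  28 = 1·16 + 12
  16 = 1·12 + 4
  12 = 3·4
so gcd(5140, 28) = 4.
gcd(4, 1640) = 4.
4 divides 288, so integer solutions exist.

yes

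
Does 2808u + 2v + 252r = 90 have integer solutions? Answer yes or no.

yes

gcd(2808, 2):
  2808 = 1404×2
so gcd(2808, 2) = 2.
gcd(2, 252) = 2.
2 divides 90, so integer solutions exist.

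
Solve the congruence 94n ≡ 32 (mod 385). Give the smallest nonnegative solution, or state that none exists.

328

gcd(385, 94) = 1  (385 = 4*94 + 9, 94 = 10*9 + 4, 9 = 2*4 + 1, 4 = 4*1).
1 divides 32, so solutions exist.
Back-substituting, 94*(-86) + 385*(21) = 1.
So 94*(-86) ≡ 1 (mod 385); multiply by 32: n ≡ -2752 (mod 385).
Smallest nonnegative: n = -2752 mod 385 = 328.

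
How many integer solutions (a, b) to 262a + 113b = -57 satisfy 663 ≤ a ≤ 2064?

13

gcd(262, 113) = 1  (262 = 2×113 + 36, 113 = 3×36 + 5, 36 = 7×5 + 1, 5 = 5×1).
Back-substituting, 262×(22) + 113×(-51) = 1.
Scale by -57: particular solution (-1254, 2907); reduce a mod 113: (102, -237).
General solution: a = 102 + 113t, b = -237 - 262t for integer t.
663 ≤ 102 + 113t ≤ 2064 gives t ∈ [5, 17], which is 13 values.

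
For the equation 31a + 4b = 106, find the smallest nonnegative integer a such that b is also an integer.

2

gcd(31, 4):
  31 = 7·4 + 3
  4 = 1·3 + 1
  3 = 3·1
so gcd(31, 4) = 1.
1 divides 106, so solutions exist.
Back-substitute for Bézout coefficients:
  1 = 4 - 1·3
  ... = 31·(-1) + 4·(8)
Scale by 106/1 = 106: (a₀, b₀) = (-106, 848).
General solution: a = -106 + 4t, b = 848 - 31t for integer t.
a ≥ 0: smallest is -106 mod 4 = 2 (at t = 27), with b = 11.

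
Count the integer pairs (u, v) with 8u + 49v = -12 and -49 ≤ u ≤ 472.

11

gcd(49, 8) = 1.
By Bézout, 8×(-6) + 49×(1) = 1.
Particular solution: (23, -4).
General solution: u = 23 + 49t, v = -4 - 8t for integer t.
-49 ≤ 23 + 49t ≤ 472 gives t ∈ [-1, 9], which is 11 values.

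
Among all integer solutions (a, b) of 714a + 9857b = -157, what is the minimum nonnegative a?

8352

gcd(9857, 714):
  9857 = 13·714 + 575
  714 = 1·575 + 139
  575 = 4·139 + 19
  139 = 7·19 + 6
  19 = 3·6 + 1
  6 = 6·1
so gcd(9857, 714) = 1.
1 divides -157, so solutions exist.
Back-substitute for Bézout coefficients:
  1 = 19 - 3·6
  ... = 714·(-1560) + 9857·(113)
Scale by -157/1 = -157: (a₀, b₀) = (244920, -17741).
General solution: a = 244920 + 9857t, b = -17741 - 714t for integer t.
a ≥ 0: smallest is 244920 mod 9857 = 8352 (at t = -24), with b = -605.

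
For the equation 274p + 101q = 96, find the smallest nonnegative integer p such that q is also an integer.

35

gcd(274, 101):
  274 = 2·101 + 72
  101 = 1·72 + 29
  72 = 2·29 + 14
  29 = 2·14 + 1
  14 = 14·1
so gcd(274, 101) = 1.
1 divides 96, so solutions exist.
Back-substitute for Bézout coefficients:
  1 = 29 - 2·14
  ... = 274·(-7) + 101·(19)
Scale by 96/1 = 96: (p₀, q₀) = (-672, 1824).
General solution: p = -672 + 101t, q = 1824 - 274t for integer t.
p ≥ 0: smallest is -672 mod 101 = 35 (at t = 7), with q = -94.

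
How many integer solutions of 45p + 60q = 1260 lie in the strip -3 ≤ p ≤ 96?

gcd(60, 45) = 15  (60 = 1×45 + 15, 45 = 3×15).
Back-substituting, 45×(-1) + 60×(1) = 15.
Scale by 84: particular solution (-84, 84); reduce p mod 4: (0, 21).
General solution: p = 0 + 4t, q = 21 - 3t for integer t.
-3 ≤ 0 + 4t ≤ 96 gives t ∈ [0, 24], which is 25 values.

25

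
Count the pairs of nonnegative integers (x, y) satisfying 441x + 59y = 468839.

18

gcd(441, 59):
  441 = 7×59 + 28
  59 = 2×28 + 3
  28 = 9×3 + 1
  3 = 3×1
so gcd(441, 59) = 1.
Back-substitute for Bézout coefficients:
  1 = 28 - 9×3
  ... = 441×(19) + 59×(-142)
Scale by 468839: one solution is (8907941, -66575138). Reduce x mod 59: (3, 7924).
General: x = 3 + 59t, y = 7924 - 441t.
x ≥ 0 ⇒ t ≥ 0; y ≥ 0 ⇒ t ≤ 17. So t ∈ [0, 17]: 18 solutions.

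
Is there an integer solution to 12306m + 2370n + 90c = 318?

gcd(12306, 2370) = 6  (12306 = 5×2370 + 456, 2370 = 5×456 + 90, 456 = 5×90 + 6, 90 = 15×6).
gcd(6, 90) = 6.
6 divides 318, so integer solutions exist.

yes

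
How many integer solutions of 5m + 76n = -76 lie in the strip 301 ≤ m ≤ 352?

1

gcd(76, 5):
  76 = 15*5 + 1
  5 = 5*1
so gcd(76, 5) = 1.
Back-substitute for Bézout coefficients:
  1 = 76 - 15*5
  ... = 5*(-15) + 76*(1)
Scale by -76: particular solution (1140, -76); reduce m mod 76: (0, -1).
General solution: m = 0 + 76t, n = -1 - 5t for integer t.
301 ≤ 0 + 76t ≤ 352 gives t ∈ [4, 4], which is 1 value.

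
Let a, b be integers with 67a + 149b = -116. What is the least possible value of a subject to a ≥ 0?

gcd(149, 67) = 1  (149 = 2*67 + 15, 67 = 4*15 + 7, 15 = 2*7 + 1, 7 = 7*1).
1 divides -116, so solutions exist.
Back-substituting, 67*(-20) + 149*(9) = 1.
Scale by -116/1 = -116: (a₀, b₀) = (2320, -1044).
General solution: a = 2320 + 149t, b = -1044 - 67t for integer t.
a ≥ 0: smallest is 2320 mod 149 = 85 (at t = -15), with b = -39.

85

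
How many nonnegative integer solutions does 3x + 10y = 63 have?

3

gcd(10, 3) = 1  (10 = 3*3 + 1, 3 = 3*1).
Back-substituting, 3*(-3) + 10*(1) = 1.
Scale by 63: one solution is (-189, 63). Reduce x mod 10: (1, 6).
General: x = 1 + 10t, y = 6 - 3t.
x ≥ 0 ⇒ t ≥ 0; y ≥ 0 ⇒ t ≤ 2. So t ∈ [0, 2]: 3 solutions.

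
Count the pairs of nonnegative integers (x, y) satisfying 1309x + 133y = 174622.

7

gcd(1309, 133) = 7.
By Bézout, 1309·(6) + 133·(-59) = 7.
One solution: (13, 1185).
General: x = 13 + 19t, y = 1185 - 187t.
x ≥ 0 ⇒ t ≥ 0; y ≥ 0 ⇒ t ≤ 6. So t ∈ [0, 6]: 7 solutions.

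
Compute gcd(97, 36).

1

gcd(97, 36):
  97 = 2·36 + 25
  36 = 1·25 + 11
  25 = 2·11 + 3
  11 = 3·3 + 2
  3 = 1·2 + 1
  2 = 2·1
so gcd(97, 36) = 1.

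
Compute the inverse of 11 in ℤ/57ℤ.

26

gcd(57, 11):
  57 = 5*11 + 2
  11 = 5*2 + 1
  2 = 2*1
so gcd(57, 11) = 1.
Back-substitute for Bézout coefficients:
  1 = 11 - 5*2
  ... = 11*(26) + 57*(-5)
So 11*26 ≡ 1 (mod 57), and 26 mod 57 = 26.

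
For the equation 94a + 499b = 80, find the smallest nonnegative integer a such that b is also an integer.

gcd(499, 94):
  499 = 5*94 + 29
  94 = 3*29 + 7
  29 = 4*7 + 1
  7 = 7*1
so gcd(499, 94) = 1.
1 divides 80, so solutions exist.
Back-substitute for Bézout coefficients:
  1 = 29 - 4*7
  ... = 94*(-69) + 499*(13)
Scale by 80/1 = 80: (a₀, b₀) = (-5520, 1040).
General solution: a = -5520 + 499t, b = 1040 - 94t for integer t.
a ≥ 0: smallest is -5520 mod 499 = 468 (at t = 12), with b = -88.

468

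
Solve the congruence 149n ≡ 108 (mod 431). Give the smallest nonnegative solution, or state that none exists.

gcd(431, 149) = 1.
1 divides 108, so solutions exist.
By Bézout, 149×(81) + 431×(-28) = 1.
So 149×(81) ≡ 1 (mod 431); multiply by 108: n ≡ 8748 (mod 431).
Smallest nonnegative: n = 8748 mod 431 = 128.

128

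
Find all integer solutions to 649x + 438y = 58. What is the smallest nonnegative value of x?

376

gcd(649, 438):
  649 = 1×438 + 211
  438 = 2×211 + 16
  211 = 13×16 + 3
  16 = 5×3 + 1
  3 = 3×1
so gcd(649, 438) = 1.
1 divides 58, so solutions exist.
Back-substitute for Bézout coefficients:
  1 = 16 - 5×3
  ... = 649×(-137) + 438×(203)
Scale by 58/1 = 58: (x₀, y₀) = (-7946, 11774).
General solution: x = -7946 + 438t, y = 11774 - 649t for integer t.
x ≥ 0: smallest is -7946 mod 438 = 376 (at t = 19), with y = -557.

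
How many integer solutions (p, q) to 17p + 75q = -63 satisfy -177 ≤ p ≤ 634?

gcd(75, 17):
  75 = 4×17 + 7
  17 = 2×7 + 3
  7 = 2×3 + 1
  3 = 3×1
so gcd(75, 17) = 1.
Back-substitute for Bézout coefficients:
  1 = 7 - 2×3
  ... = 17×(-22) + 75×(5)
Scale by -63: particular solution (1386, -315); reduce p mod 75: (36, -9).
General solution: p = 36 + 75t, q = -9 - 17t for integer t.
-177 ≤ 36 + 75t ≤ 634 gives t ∈ [-2, 7], which is 10 values.

10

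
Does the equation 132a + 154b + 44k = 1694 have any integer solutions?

yes

gcd(154, 132):
  154 = 1×132 + 22
  132 = 6×22
so gcd(154, 132) = 22.
gcd(22, 44) = 22.
22 divides 1694, so integer solutions exist.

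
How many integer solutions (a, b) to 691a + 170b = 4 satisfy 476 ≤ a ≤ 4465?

gcd(691, 170) = 1.
By Bézout, 691·(31) + 170·(-126) = 1.
Particular solution: (124, -504).
General solution: a = 124 + 170t, b = -504 - 691t for integer t.
476 ≤ 124 + 170t ≤ 4465 gives t ∈ [3, 25], which is 23 values.

23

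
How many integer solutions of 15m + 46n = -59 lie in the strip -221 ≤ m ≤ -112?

2

gcd(46, 15):
  46 = 3*15 + 1
  15 = 15*1
so gcd(46, 15) = 1.
Back-substitute for Bézout coefficients:
  1 = 46 - 3*15
  ... = 15*(-3) + 46*(1)
Scale by -59: particular solution (177, -59); reduce m mod 46: (39, -14).
General solution: m = 39 + 46t, n = -14 - 15t for integer t.
-221 ≤ 39 + 46t ≤ -112 gives t ∈ [-5, -4], which is 2 values.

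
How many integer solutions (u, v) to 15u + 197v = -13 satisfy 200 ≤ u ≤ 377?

gcd(197, 15):
  197 = 13×15 + 2
  15 = 7×2 + 1
  2 = 2×1
so gcd(197, 15) = 1.
Back-substitute for Bézout coefficients:
  1 = 15 - 7×2
  ... = 15×(92) + 197×(-7)
Scale by -13: particular solution (-1196, 91); reduce u mod 197: (183, -14).
General solution: u = 183 + 197t, v = -14 - 15t for integer t.
200 ≤ 183 + 197t ≤ 377 gives t ∈ [1, 0], which is 0 values.

0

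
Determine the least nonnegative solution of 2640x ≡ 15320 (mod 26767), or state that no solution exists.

24745

gcd(26767, 2640):
  26767 = 10×2640 + 367
  2640 = 7×367 + 71
  367 = 5×71 + 12
  71 = 5×12 + 11
  12 = 1×11 + 1
  11 = 11×1
so gcd(26767, 2640) = 1.
1 divides 15320, so solutions exist.
Back-substitute for Bézout coefficients:
  1 = 12 - 1×11
  ... = 2640×(-2261) + 26767×(223)
So 2640×(-2261) ≡ 1 (mod 26767); multiply by 15320: x ≡ -34638520 (mod 26767).
Smallest nonnegative: x = -34638520 mod 26767 = 24745.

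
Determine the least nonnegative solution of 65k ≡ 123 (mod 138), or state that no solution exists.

gcd(138, 65):
  138 = 2·65 + 8
  65 = 8·8 + 1
  8 = 8·1
so gcd(138, 65) = 1.
1 divides 123, so solutions exist.
Back-substitute for Bézout coefficients:
  1 = 65 - 8·8
  ... = 65·(17) + 138·(-8)
So 65·(17) ≡ 1 (mod 138); multiply by 123: k ≡ 2091 (mod 138).
Smallest nonnegative: k = 2091 mod 138 = 21.

21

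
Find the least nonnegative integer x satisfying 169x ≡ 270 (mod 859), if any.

149

gcd(859, 169) = 1  (859 = 5*169 + 14, 169 = 12*14 + 1, 14 = 14*1).
1 divides 270, so solutions exist.
Back-substituting, 169*(61) + 859*(-12) = 1.
So 169*(61) ≡ 1 (mod 859); multiply by 270: x ≡ 16470 (mod 859).
Smallest nonnegative: x = 16470 mod 859 = 149.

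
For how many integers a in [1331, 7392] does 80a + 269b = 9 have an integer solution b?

23

gcd(269, 80) = 1.
By Bézout, 80×(37) + 269×(-11) = 1.
Particular solution: (64, -19).
General solution: a = 64 + 269t, b = -19 - 80t for integer t.
1331 ≤ 64 + 269t ≤ 7392 gives t ∈ [5, 27], which is 23 values.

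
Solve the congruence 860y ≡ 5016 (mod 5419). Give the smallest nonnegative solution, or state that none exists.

1997

gcd(5419, 860):
  5419 = 6·860 + 259
  860 = 3·259 + 83
  259 = 3·83 + 10
  83 = 8·10 + 3
  10 = 3·3 + 1
  3 = 3·1
so gcd(5419, 860) = 1.
1 divides 5016, so solutions exist.
Back-substitute for Bézout coefficients:
  1 = 10 - 3·3
  ... = 860·(-1632) + 5419·(259)
So 860·(-1632) ≡ 1 (mod 5419); multiply by 5016: y ≡ -8186112 (mod 5419).
Smallest nonnegative: y = -8186112 mod 5419 = 1997.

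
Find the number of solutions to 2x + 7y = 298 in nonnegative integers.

22

gcd(7, 2) = 1.
By Bézout, 2*(-3) + 7*(1) = 1.
One solution: (2, 42).
General: x = 2 + 7t, y = 42 - 2t.
x ≥ 0 ⇒ t ≥ 0; y ≥ 0 ⇒ t ≤ 21. So t ∈ [0, 21]: 22 solutions.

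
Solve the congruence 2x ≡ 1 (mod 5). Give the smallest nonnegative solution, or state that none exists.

gcd(5, 2):
  5 = 2×2 + 1
  2 = 2×1
so gcd(5, 2) = 1.
1 divides 1, so solutions exist.
Back-substitute for Bézout coefficients:
  1 = 5 - 2×2
  ... = 2×(-2) + 5×(1)
So 2×(-2) ≡ 1 (mod 5); multiply by 1: x ≡ -2 (mod 5).
Smallest nonnegative: x = -2 mod 5 = 3.

3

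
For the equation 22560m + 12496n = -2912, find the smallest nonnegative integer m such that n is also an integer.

217

gcd(22560, 12496):
  22560 = 1·12496 + 10064
  12496 = 1·10064 + 2432
  10064 = 4·2432 + 336
  2432 = 7·336 + 80
  336 = 4·80 + 16
  80 = 5·16
so gcd(22560, 12496) = 16.
16 divides -2912, so solutions exist.
Back-substitute for Bézout coefficients:
  16 = 336 - 4·80
  ... = 22560·(149) + 12496·(-269)
Scale by -2912/16 = -182: (m₀, n₀) = (-27118, 48958).
General solution: m = -27118 + 781t, n = 48958 - 1410t for integer t.
m ≥ 0: smallest is -27118 mod 781 = 217 (at t = 35), with n = -392.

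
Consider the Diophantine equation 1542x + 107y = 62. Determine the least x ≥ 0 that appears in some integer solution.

gcd(1542, 107):
  1542 = 14·107 + 44
  107 = 2·44 + 19
  44 = 2·19 + 6
  19 = 3·6 + 1
  6 = 6·1
so gcd(1542, 107) = 1.
1 divides 62, so solutions exist.
Back-substitute for Bézout coefficients:
  1 = 19 - 3·6
  ... = 1542·(-17) + 107·(245)
Scale by 62/1 = 62: (x₀, y₀) = (-1054, 15190).
General solution: x = -1054 + 107t, y = 15190 - 1542t for integer t.
x ≥ 0: smallest is -1054 mod 107 = 16 (at t = 10), with y = -230.

16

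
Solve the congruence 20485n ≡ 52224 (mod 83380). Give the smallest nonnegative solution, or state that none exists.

gcd(83380, 20485):
  83380 = 4×20485 + 1440
  20485 = 14×1440 + 325
  1440 = 4×325 + 140
  325 = 2×140 + 45
  140 = 3×45 + 5
  45 = 9×5
so gcd(83380, 20485) = 5.
5 does not divide 52224, so the congruence has no solution.

no solution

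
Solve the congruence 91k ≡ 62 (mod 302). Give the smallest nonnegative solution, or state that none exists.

gcd(302, 91) = 1  (302 = 3·91 + 29, 91 = 3·29 + 4, 29 = 7·4 + 1, 4 = 4·1).
1 divides 62, so solutions exist.
Back-substituting, 91·(-73) + 302·(22) = 1.
So 91·(-73) ≡ 1 (mod 302); multiply by 62: k ≡ -4526 (mod 302).
Smallest nonnegative: k = -4526 mod 302 = 4.

4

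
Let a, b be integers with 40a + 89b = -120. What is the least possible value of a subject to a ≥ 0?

86

gcd(89, 40) = 1  (89 = 2*40 + 9, 40 = 4*9 + 4, 9 = 2*4 + 1, 4 = 4*1).
1 divides -120, so solutions exist.
Back-substituting, 40*(-20) + 89*(9) = 1.
Scale by -120/1 = -120: (a₀, b₀) = (2400, -1080).
General solution: a = 2400 + 89t, b = -1080 - 40t for integer t.
a ≥ 0: smallest is 2400 mod 89 = 86 (at t = -26), with b = -40.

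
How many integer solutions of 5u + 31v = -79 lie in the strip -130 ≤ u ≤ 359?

gcd(31, 5):
  31 = 6·5 + 1
  5 = 5·1
so gcd(31, 5) = 1.
Back-substitute for Bézout coefficients:
  1 = 31 - 6·5
  ... = 5·(-6) + 31·(1)
Scale by -79: particular solution (474, -79); reduce u mod 31: (9, -4).
General solution: u = 9 + 31t, v = -4 - 5t for integer t.
-130 ≤ 9 + 31t ≤ 359 gives t ∈ [-4, 11], which is 16 values.

16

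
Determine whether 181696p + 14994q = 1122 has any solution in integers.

gcd(181696, 14994):
  181696 = 12·14994 + 1768
  14994 = 8·1768 + 850
  1768 = 2·850 + 68
  850 = 12·68 + 34
  68 = 2·34
so gcd(181696, 14994) = 34.
34 divides 1122, so integer solutions exist.

yes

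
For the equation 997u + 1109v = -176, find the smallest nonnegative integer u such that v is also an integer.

gcd(1109, 997) = 1  (1109 = 1*997 + 112, 997 = 8*112 + 101, 112 = 1*101 + 11, 101 = 9*11 + 2, 11 = 5*2 + 1, 2 = 2*1).
1 divides -176, so solutions exist.
Back-substituting, 997*(-505) + 1109*(454) = 1.
Scale by -176/1 = -176: (u₀, v₀) = (88880, -79904).
General solution: u = 88880 + 1109t, v = -79904 - 997t for integer t.
u ≥ 0: smallest is 88880 mod 1109 = 160 (at t = -80), with v = -144.

160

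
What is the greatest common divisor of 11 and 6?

gcd(11, 6):
  11 = 1*6 + 5
  6 = 1*5 + 1
  5 = 5*1
so gcd(11, 6) = 1.

1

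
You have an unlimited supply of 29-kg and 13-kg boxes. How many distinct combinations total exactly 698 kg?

Need nonnegative integers with 29j + 13k = 698.
gcd(29, 13) = 1, and 29·(-4) + 13·(9) = 1.
So (j₀, k₀) = (-2792, 6282); general j = -2792 + 13t, k = 6282 - 29t.
j ≥ 0 ⇒ t ≥ 215; k ≥ 0 ⇒ t ≤ 216. That's 2 values of t.

2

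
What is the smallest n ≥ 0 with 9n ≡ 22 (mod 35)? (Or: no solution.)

gcd(35, 9) = 1  (35 = 3*9 + 8, 9 = 1*8 + 1, 8 = 8*1).
1 divides 22, so solutions exist.
Back-substituting, 9*(4) + 35*(-1) = 1.
So 9*(4) ≡ 1 (mod 35); multiply by 22: n ≡ 88 (mod 35).
Smallest nonnegative: n = 88 mod 35 = 18.

18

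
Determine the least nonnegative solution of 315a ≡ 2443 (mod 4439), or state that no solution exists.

gcd(4439, 315) = 1  (4439 = 14·315 + 29, 315 = 10·29 + 25, 29 = 1·25 + 4, 25 = 6·4 + 1, 4 = 4·1).
1 divides 2443, so solutions exist.
Back-substituting, 315·(1071) + 4439·(-76) = 1.
So 315·(1071) ≡ 1 (mod 4439); multiply by 2443: a ≡ 2616453 (mod 4439).
Smallest nonnegative: a = 2616453 mod 4439 = 1882.

1882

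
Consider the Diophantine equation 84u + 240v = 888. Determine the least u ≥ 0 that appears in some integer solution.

gcd(240, 84) = 12.
12 divides 888, so solutions exist.
By Bézout, 84·(3) + 240·(-1) = 12.
Scale by 888/12 = 74: (u₀, v₀) = (222, -74).
General solution: u = 222 + 20t, v = -74 - 7t for integer t.
u ≥ 0: smallest is 222 mod 20 = 2 (at t = -11), with v = 3.

2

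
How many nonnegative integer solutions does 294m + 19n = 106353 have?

19

gcd(294, 19) = 1.
By Bézout, 294×(-2) + 19×(31) = 1.
One solution: (18, 5319).
General: m = 18 + 19t, n = 5319 - 294t.
m ≥ 0 ⇒ t ≥ 0; n ≥ 0 ⇒ t ≤ 18. So t ∈ [0, 18]: 19 solutions.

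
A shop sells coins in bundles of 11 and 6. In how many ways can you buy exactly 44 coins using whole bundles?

1

Need nonnegative integers with 11j + 6k = 44.
gcd(11, 6) = 1, and 11·(-1) + 6·(2) = 1.
So (j₀, k₀) = (-44, 88); general j = -44 + 6t, k = 88 - 11t.
j ≥ 0 ⇒ t ≥ 8; k ≥ 0 ⇒ t ≤ 8. That's 1 value of t.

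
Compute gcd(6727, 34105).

1

gcd(34105, 6727):
  34105 = 5×6727 + 470
  6727 = 14×470 + 147
  470 = 3×147 + 29
  147 = 5×29 + 2
  29 = 14×2 + 1
  2 = 2×1
so gcd(34105, 6727) = 1.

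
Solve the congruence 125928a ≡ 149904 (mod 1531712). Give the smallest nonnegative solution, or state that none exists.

gcd(1531712, 125928) = 8  (1531712 = 12×125928 + 20576, 125928 = 6×20576 + 2472, 20576 = 8×2472 + 800, 2472 = 3×800 + 72, 800 = 11×72 + 8, 72 = 9×8).
8 divides 149904, so solutions exist.
Back-substituting, 125928×(-21067) + 1531712×(1732) = 8.
So 125928×(-21067) ≡ 8 (mod 1531712); multiply by 18738: a ≡ -394753446 (mod 191464).
Smallest nonnegative: a = -394753446 mod 191464 = 45322.

45322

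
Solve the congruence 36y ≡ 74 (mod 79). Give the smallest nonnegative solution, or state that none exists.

gcd(79, 36) = 1.
1 divides 74, so solutions exist.
By Bézout, 36×(11) + 79×(-5) = 1.
So 36×(11) ≡ 1 (mod 79); multiply by 74: y ≡ 814 (mod 79).
Smallest nonnegative: y = 814 mod 79 = 24.

24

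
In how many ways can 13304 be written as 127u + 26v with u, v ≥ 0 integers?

gcd(127, 26):
  127 = 4*26 + 23
  26 = 1*23 + 3
  23 = 7*3 + 2
  3 = 1*2 + 1
  2 = 2*1
so gcd(127, 26) = 1.
Back-substitute for Bézout coefficients:
  1 = 3 - 1*2
  ... = 127*(-9) + 26*(44)
Scale by 13304: one solution is (-119736, 585376). Reduce u mod 26: (20, 414).
General: u = 20 + 26t, v = 414 - 127t.
u ≥ 0 ⇒ t ≥ 0; v ≥ 0 ⇒ t ≤ 3. So t ∈ [0, 3]: 4 solutions.

4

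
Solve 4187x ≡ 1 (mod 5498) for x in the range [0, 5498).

4827

gcd(5498, 4187):
  5498 = 1·4187 + 1311
  4187 = 3·1311 + 254
  1311 = 5·254 + 41
  254 = 6·41 + 8
  41 = 5·8 + 1
  8 = 8·1
so gcd(5498, 4187) = 1.
Back-substitute for Bézout coefficients:
  1 = 41 - 5·8
  ... = 4187·(-671) + 5498·(511)
So 4187·-671 ≡ 1 (mod 5498), and -671 mod 5498 = 4827.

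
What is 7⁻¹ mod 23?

gcd(23, 7) = 1.
By Bézout, 7·(10) + 23·(-3) = 1.
So 7·10 ≡ 1 (mod 23), and 10 mod 23 = 10.

10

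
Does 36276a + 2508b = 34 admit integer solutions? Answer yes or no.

gcd(36276, 2508) = 12.
12 does not divide 34 (remainder 10), so no integer solutions.

no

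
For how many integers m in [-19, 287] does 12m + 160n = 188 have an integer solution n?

8

gcd(160, 12) = 4.
By Bézout, 12×(-13) + 160×(1) = 4.
Particular solution: (29, -1).
General solution: m = 29 + 40t, n = -1 - 3t for integer t.
-19 ≤ 29 + 40t ≤ 287 gives t ∈ [-1, 6], which is 8 values.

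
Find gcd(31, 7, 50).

gcd(31, 7) = 1.
gcd(1, 50) = 1.

1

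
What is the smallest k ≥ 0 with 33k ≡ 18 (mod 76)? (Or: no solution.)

42

gcd(76, 33) = 1  (76 = 2*33 + 10, 33 = 3*10 + 3, 10 = 3*3 + 1, 3 = 3*1).
1 divides 18, so solutions exist.
Back-substituting, 33*(-23) + 76*(10) = 1.
So 33*(-23) ≡ 1 (mod 76); multiply by 18: k ≡ -414 (mod 76).
Smallest nonnegative: k = -414 mod 76 = 42.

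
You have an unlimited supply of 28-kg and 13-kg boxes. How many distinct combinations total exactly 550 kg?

2

Need nonnegative integers with 28j + 13k = 550.
gcd(28, 13) = 1, and 28·(-6) + 13·(13) = 1.
So (j₀, k₀) = (-3300, 7150); general j = -3300 + 13t, k = 7150 - 28t.
j ≥ 0 ⇒ t ≥ 254; k ≥ 0 ⇒ t ≤ 255. That's 2 values of t.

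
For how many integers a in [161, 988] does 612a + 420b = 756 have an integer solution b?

gcd(612, 420):
  612 = 1×420 + 192
  420 = 2×192 + 36
  192 = 5×36 + 12
  36 = 3×12
so gcd(612, 420) = 12.
Back-substitute for Bézout coefficients:
  12 = 192 - 5×36
  ... = 612×(11) + 420×(-16)
Scale by 63: particular solution (693, -1008); reduce a mod 35: (28, -39).
General solution: a = 28 + 35t, b = -39 - 51t for integer t.
161 ≤ 28 + 35t ≤ 988 gives t ∈ [4, 27], which is 24 values.

24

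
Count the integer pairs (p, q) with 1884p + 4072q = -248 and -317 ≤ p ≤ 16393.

17

gcd(4072, 1884) = 4  (4072 = 2·1884 + 304, 1884 = 6·304 + 60, 304 = 5·60 + 4, 60 = 15·4).
Back-substituting, 1884·(-67) + 4072·(31) = 4.
Scale by -62: particular solution (4154, -1922); reduce p mod 1018: (82, -38).
General solution: p = 82 + 1018t, q = -38 - 471t for integer t.
-317 ≤ 82 + 1018t ≤ 16393 gives t ∈ [0, 16], which is 17 values.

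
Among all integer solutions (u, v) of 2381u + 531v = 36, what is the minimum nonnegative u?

gcd(2381, 531) = 1  (2381 = 4*531 + 257, 531 = 2*257 + 17, 257 = 15*17 + 2, 17 = 8*2 + 1, 2 = 2*1).
1 divides 36, so solutions exist.
Back-substituting, 2381*(-250) + 531*(1121) = 1.
Scale by 36/1 = 36: (u₀, v₀) = (-9000, 40356).
General solution: u = -9000 + 531t, v = 40356 - 2381t for integer t.
u ≥ 0: smallest is -9000 mod 531 = 27 (at t = 17), with v = -121.

27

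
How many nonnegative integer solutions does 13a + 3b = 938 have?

24

gcd(13, 3) = 1.
By Bézout, 13×(1) + 3×(-4) = 1.
One solution: (2, 304).
General: a = 2 + 3t, b = 304 - 13t.
a ≥ 0 ⇒ t ≥ 0; b ≥ 0 ⇒ t ≤ 23. So t ∈ [0, 23]: 24 solutions.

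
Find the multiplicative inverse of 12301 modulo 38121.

gcd(38121, 12301):
  38121 = 3·12301 + 1218
  12301 = 10·1218 + 121
  1218 = 10·121 + 8
  121 = 15·8 + 1
  8 = 8·1
so gcd(38121, 12301) = 1.
Back-substitute for Bézout coefficients:
  1 = 121 - 15·8
  ... = 12301·(4726) + 38121·(-1525)
So 12301·4726 ≡ 1 (mod 38121), and 4726 mod 38121 = 4726.

4726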